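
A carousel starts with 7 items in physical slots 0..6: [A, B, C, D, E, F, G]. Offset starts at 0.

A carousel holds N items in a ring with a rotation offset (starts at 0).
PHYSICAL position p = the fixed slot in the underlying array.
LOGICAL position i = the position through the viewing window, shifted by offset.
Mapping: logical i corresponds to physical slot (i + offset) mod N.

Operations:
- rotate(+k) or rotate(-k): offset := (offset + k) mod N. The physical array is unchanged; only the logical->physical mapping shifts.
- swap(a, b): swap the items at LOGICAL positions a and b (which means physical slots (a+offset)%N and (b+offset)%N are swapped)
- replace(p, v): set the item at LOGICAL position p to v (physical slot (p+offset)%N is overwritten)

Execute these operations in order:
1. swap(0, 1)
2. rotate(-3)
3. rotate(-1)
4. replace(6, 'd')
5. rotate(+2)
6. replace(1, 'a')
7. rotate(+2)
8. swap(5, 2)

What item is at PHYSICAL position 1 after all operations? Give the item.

After op 1 (swap(0, 1)): offset=0, physical=[B,A,C,D,E,F,G], logical=[B,A,C,D,E,F,G]
After op 2 (rotate(-3)): offset=4, physical=[B,A,C,D,E,F,G], logical=[E,F,G,B,A,C,D]
After op 3 (rotate(-1)): offset=3, physical=[B,A,C,D,E,F,G], logical=[D,E,F,G,B,A,C]
After op 4 (replace(6, 'd')): offset=3, physical=[B,A,d,D,E,F,G], logical=[D,E,F,G,B,A,d]
After op 5 (rotate(+2)): offset=5, physical=[B,A,d,D,E,F,G], logical=[F,G,B,A,d,D,E]
After op 6 (replace(1, 'a')): offset=5, physical=[B,A,d,D,E,F,a], logical=[F,a,B,A,d,D,E]
After op 7 (rotate(+2)): offset=0, physical=[B,A,d,D,E,F,a], logical=[B,A,d,D,E,F,a]
After op 8 (swap(5, 2)): offset=0, physical=[B,A,F,D,E,d,a], logical=[B,A,F,D,E,d,a]

Answer: A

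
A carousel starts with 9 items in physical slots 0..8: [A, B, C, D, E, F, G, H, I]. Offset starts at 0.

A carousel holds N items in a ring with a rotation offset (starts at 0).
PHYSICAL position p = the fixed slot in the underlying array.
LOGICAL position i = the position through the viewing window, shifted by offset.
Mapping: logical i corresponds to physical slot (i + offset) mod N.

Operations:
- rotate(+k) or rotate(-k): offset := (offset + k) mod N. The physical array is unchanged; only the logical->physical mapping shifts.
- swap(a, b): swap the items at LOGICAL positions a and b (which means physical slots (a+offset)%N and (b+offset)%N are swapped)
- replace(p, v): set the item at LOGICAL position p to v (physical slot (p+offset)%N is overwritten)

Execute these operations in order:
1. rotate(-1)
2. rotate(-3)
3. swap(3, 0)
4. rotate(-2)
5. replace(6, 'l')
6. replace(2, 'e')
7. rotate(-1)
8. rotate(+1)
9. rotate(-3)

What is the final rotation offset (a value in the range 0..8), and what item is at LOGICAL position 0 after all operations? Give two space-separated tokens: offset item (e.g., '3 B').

After op 1 (rotate(-1)): offset=8, physical=[A,B,C,D,E,F,G,H,I], logical=[I,A,B,C,D,E,F,G,H]
After op 2 (rotate(-3)): offset=5, physical=[A,B,C,D,E,F,G,H,I], logical=[F,G,H,I,A,B,C,D,E]
After op 3 (swap(3, 0)): offset=5, physical=[A,B,C,D,E,I,G,H,F], logical=[I,G,H,F,A,B,C,D,E]
After op 4 (rotate(-2)): offset=3, physical=[A,B,C,D,E,I,G,H,F], logical=[D,E,I,G,H,F,A,B,C]
After op 5 (replace(6, 'l')): offset=3, physical=[l,B,C,D,E,I,G,H,F], logical=[D,E,I,G,H,F,l,B,C]
After op 6 (replace(2, 'e')): offset=3, physical=[l,B,C,D,E,e,G,H,F], logical=[D,E,e,G,H,F,l,B,C]
After op 7 (rotate(-1)): offset=2, physical=[l,B,C,D,E,e,G,H,F], logical=[C,D,E,e,G,H,F,l,B]
After op 8 (rotate(+1)): offset=3, physical=[l,B,C,D,E,e,G,H,F], logical=[D,E,e,G,H,F,l,B,C]
After op 9 (rotate(-3)): offset=0, physical=[l,B,C,D,E,e,G,H,F], logical=[l,B,C,D,E,e,G,H,F]

Answer: 0 l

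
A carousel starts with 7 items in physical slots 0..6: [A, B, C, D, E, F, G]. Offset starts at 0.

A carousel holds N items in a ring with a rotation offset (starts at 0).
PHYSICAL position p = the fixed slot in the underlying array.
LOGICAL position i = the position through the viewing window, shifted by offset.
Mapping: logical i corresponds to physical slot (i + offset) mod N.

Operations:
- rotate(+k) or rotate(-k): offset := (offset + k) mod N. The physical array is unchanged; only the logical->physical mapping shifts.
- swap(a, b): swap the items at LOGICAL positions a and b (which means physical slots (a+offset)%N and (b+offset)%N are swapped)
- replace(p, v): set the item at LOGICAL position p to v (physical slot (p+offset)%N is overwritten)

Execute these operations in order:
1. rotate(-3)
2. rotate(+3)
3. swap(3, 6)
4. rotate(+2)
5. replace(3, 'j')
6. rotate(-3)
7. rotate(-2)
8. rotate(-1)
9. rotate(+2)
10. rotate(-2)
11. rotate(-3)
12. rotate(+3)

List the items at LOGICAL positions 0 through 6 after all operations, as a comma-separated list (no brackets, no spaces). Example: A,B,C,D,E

Answer: G,E,j,D,A,B,C

Derivation:
After op 1 (rotate(-3)): offset=4, physical=[A,B,C,D,E,F,G], logical=[E,F,G,A,B,C,D]
After op 2 (rotate(+3)): offset=0, physical=[A,B,C,D,E,F,G], logical=[A,B,C,D,E,F,G]
After op 3 (swap(3, 6)): offset=0, physical=[A,B,C,G,E,F,D], logical=[A,B,C,G,E,F,D]
After op 4 (rotate(+2)): offset=2, physical=[A,B,C,G,E,F,D], logical=[C,G,E,F,D,A,B]
After op 5 (replace(3, 'j')): offset=2, physical=[A,B,C,G,E,j,D], logical=[C,G,E,j,D,A,B]
After op 6 (rotate(-3)): offset=6, physical=[A,B,C,G,E,j,D], logical=[D,A,B,C,G,E,j]
After op 7 (rotate(-2)): offset=4, physical=[A,B,C,G,E,j,D], logical=[E,j,D,A,B,C,G]
After op 8 (rotate(-1)): offset=3, physical=[A,B,C,G,E,j,D], logical=[G,E,j,D,A,B,C]
After op 9 (rotate(+2)): offset=5, physical=[A,B,C,G,E,j,D], logical=[j,D,A,B,C,G,E]
After op 10 (rotate(-2)): offset=3, physical=[A,B,C,G,E,j,D], logical=[G,E,j,D,A,B,C]
After op 11 (rotate(-3)): offset=0, physical=[A,B,C,G,E,j,D], logical=[A,B,C,G,E,j,D]
After op 12 (rotate(+3)): offset=3, physical=[A,B,C,G,E,j,D], logical=[G,E,j,D,A,B,C]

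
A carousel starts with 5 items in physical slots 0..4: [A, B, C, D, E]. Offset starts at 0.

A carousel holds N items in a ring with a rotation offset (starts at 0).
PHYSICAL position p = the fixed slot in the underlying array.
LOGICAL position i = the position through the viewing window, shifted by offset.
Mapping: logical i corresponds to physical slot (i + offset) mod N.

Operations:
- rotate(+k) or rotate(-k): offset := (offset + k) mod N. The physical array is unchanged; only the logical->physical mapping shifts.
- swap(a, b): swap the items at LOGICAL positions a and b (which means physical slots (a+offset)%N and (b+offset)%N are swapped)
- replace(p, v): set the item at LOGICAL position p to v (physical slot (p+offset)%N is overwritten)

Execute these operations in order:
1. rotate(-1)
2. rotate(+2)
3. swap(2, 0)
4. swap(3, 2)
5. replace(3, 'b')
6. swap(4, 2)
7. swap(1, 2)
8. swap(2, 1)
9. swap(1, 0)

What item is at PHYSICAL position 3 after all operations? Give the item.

After op 1 (rotate(-1)): offset=4, physical=[A,B,C,D,E], logical=[E,A,B,C,D]
After op 2 (rotate(+2)): offset=1, physical=[A,B,C,D,E], logical=[B,C,D,E,A]
After op 3 (swap(2, 0)): offset=1, physical=[A,D,C,B,E], logical=[D,C,B,E,A]
After op 4 (swap(3, 2)): offset=1, physical=[A,D,C,E,B], logical=[D,C,E,B,A]
After op 5 (replace(3, 'b')): offset=1, physical=[A,D,C,E,b], logical=[D,C,E,b,A]
After op 6 (swap(4, 2)): offset=1, physical=[E,D,C,A,b], logical=[D,C,A,b,E]
After op 7 (swap(1, 2)): offset=1, physical=[E,D,A,C,b], logical=[D,A,C,b,E]
After op 8 (swap(2, 1)): offset=1, physical=[E,D,C,A,b], logical=[D,C,A,b,E]
After op 9 (swap(1, 0)): offset=1, physical=[E,C,D,A,b], logical=[C,D,A,b,E]

Answer: A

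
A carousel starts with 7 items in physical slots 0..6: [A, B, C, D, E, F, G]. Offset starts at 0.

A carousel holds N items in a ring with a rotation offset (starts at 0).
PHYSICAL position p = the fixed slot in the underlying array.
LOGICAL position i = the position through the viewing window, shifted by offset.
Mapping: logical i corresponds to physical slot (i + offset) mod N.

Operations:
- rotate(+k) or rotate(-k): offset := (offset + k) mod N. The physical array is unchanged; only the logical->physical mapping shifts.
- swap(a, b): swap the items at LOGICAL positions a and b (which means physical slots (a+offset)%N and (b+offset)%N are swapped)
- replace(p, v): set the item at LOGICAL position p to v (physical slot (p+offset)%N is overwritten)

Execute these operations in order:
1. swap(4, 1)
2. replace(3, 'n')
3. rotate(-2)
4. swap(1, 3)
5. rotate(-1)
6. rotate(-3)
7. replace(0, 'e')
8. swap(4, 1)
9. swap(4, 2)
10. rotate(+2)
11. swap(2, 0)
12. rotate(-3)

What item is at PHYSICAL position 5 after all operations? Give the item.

Answer: C

Derivation:
After op 1 (swap(4, 1)): offset=0, physical=[A,E,C,D,B,F,G], logical=[A,E,C,D,B,F,G]
After op 2 (replace(3, 'n')): offset=0, physical=[A,E,C,n,B,F,G], logical=[A,E,C,n,B,F,G]
After op 3 (rotate(-2)): offset=5, physical=[A,E,C,n,B,F,G], logical=[F,G,A,E,C,n,B]
After op 4 (swap(1, 3)): offset=5, physical=[A,G,C,n,B,F,E], logical=[F,E,A,G,C,n,B]
After op 5 (rotate(-1)): offset=4, physical=[A,G,C,n,B,F,E], logical=[B,F,E,A,G,C,n]
After op 6 (rotate(-3)): offset=1, physical=[A,G,C,n,B,F,E], logical=[G,C,n,B,F,E,A]
After op 7 (replace(0, 'e')): offset=1, physical=[A,e,C,n,B,F,E], logical=[e,C,n,B,F,E,A]
After op 8 (swap(4, 1)): offset=1, physical=[A,e,F,n,B,C,E], logical=[e,F,n,B,C,E,A]
After op 9 (swap(4, 2)): offset=1, physical=[A,e,F,C,B,n,E], logical=[e,F,C,B,n,E,A]
After op 10 (rotate(+2)): offset=3, physical=[A,e,F,C,B,n,E], logical=[C,B,n,E,A,e,F]
After op 11 (swap(2, 0)): offset=3, physical=[A,e,F,n,B,C,E], logical=[n,B,C,E,A,e,F]
After op 12 (rotate(-3)): offset=0, physical=[A,e,F,n,B,C,E], logical=[A,e,F,n,B,C,E]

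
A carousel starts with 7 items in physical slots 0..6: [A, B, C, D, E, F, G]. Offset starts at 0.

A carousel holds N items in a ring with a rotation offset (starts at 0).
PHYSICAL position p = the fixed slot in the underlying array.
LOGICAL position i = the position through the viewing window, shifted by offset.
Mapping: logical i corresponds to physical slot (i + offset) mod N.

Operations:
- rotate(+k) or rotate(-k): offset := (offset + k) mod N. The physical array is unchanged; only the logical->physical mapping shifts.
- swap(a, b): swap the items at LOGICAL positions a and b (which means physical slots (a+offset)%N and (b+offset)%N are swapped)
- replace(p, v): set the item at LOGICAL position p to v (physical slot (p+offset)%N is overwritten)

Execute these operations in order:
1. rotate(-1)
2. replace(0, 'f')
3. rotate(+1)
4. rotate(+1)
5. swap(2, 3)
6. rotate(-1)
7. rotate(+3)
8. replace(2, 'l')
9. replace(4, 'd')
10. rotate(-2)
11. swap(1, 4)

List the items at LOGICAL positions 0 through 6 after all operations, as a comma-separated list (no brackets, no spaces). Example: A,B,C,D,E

Answer: B,l,E,D,C,f,d

Derivation:
After op 1 (rotate(-1)): offset=6, physical=[A,B,C,D,E,F,G], logical=[G,A,B,C,D,E,F]
After op 2 (replace(0, 'f')): offset=6, physical=[A,B,C,D,E,F,f], logical=[f,A,B,C,D,E,F]
After op 3 (rotate(+1)): offset=0, physical=[A,B,C,D,E,F,f], logical=[A,B,C,D,E,F,f]
After op 4 (rotate(+1)): offset=1, physical=[A,B,C,D,E,F,f], logical=[B,C,D,E,F,f,A]
After op 5 (swap(2, 3)): offset=1, physical=[A,B,C,E,D,F,f], logical=[B,C,E,D,F,f,A]
After op 6 (rotate(-1)): offset=0, physical=[A,B,C,E,D,F,f], logical=[A,B,C,E,D,F,f]
After op 7 (rotate(+3)): offset=3, physical=[A,B,C,E,D,F,f], logical=[E,D,F,f,A,B,C]
After op 8 (replace(2, 'l')): offset=3, physical=[A,B,C,E,D,l,f], logical=[E,D,l,f,A,B,C]
After op 9 (replace(4, 'd')): offset=3, physical=[d,B,C,E,D,l,f], logical=[E,D,l,f,d,B,C]
After op 10 (rotate(-2)): offset=1, physical=[d,B,C,E,D,l,f], logical=[B,C,E,D,l,f,d]
After op 11 (swap(1, 4)): offset=1, physical=[d,B,l,E,D,C,f], logical=[B,l,E,D,C,f,d]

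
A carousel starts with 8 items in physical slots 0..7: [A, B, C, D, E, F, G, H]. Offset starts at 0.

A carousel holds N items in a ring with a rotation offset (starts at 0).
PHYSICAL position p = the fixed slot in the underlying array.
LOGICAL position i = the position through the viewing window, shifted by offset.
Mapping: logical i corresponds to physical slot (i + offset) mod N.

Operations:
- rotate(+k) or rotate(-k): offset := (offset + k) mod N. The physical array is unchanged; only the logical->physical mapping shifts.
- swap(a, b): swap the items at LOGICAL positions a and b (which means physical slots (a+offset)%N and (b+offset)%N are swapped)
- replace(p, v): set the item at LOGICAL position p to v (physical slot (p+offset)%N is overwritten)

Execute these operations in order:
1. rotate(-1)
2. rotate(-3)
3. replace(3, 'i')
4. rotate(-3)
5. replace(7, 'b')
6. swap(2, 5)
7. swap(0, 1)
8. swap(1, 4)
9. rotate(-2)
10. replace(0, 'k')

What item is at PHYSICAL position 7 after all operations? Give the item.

After op 1 (rotate(-1)): offset=7, physical=[A,B,C,D,E,F,G,H], logical=[H,A,B,C,D,E,F,G]
After op 2 (rotate(-3)): offset=4, physical=[A,B,C,D,E,F,G,H], logical=[E,F,G,H,A,B,C,D]
After op 3 (replace(3, 'i')): offset=4, physical=[A,B,C,D,E,F,G,i], logical=[E,F,G,i,A,B,C,D]
After op 4 (rotate(-3)): offset=1, physical=[A,B,C,D,E,F,G,i], logical=[B,C,D,E,F,G,i,A]
After op 5 (replace(7, 'b')): offset=1, physical=[b,B,C,D,E,F,G,i], logical=[B,C,D,E,F,G,i,b]
After op 6 (swap(2, 5)): offset=1, physical=[b,B,C,G,E,F,D,i], logical=[B,C,G,E,F,D,i,b]
After op 7 (swap(0, 1)): offset=1, physical=[b,C,B,G,E,F,D,i], logical=[C,B,G,E,F,D,i,b]
After op 8 (swap(1, 4)): offset=1, physical=[b,C,F,G,E,B,D,i], logical=[C,F,G,E,B,D,i,b]
After op 9 (rotate(-2)): offset=7, physical=[b,C,F,G,E,B,D,i], logical=[i,b,C,F,G,E,B,D]
After op 10 (replace(0, 'k')): offset=7, physical=[b,C,F,G,E,B,D,k], logical=[k,b,C,F,G,E,B,D]

Answer: k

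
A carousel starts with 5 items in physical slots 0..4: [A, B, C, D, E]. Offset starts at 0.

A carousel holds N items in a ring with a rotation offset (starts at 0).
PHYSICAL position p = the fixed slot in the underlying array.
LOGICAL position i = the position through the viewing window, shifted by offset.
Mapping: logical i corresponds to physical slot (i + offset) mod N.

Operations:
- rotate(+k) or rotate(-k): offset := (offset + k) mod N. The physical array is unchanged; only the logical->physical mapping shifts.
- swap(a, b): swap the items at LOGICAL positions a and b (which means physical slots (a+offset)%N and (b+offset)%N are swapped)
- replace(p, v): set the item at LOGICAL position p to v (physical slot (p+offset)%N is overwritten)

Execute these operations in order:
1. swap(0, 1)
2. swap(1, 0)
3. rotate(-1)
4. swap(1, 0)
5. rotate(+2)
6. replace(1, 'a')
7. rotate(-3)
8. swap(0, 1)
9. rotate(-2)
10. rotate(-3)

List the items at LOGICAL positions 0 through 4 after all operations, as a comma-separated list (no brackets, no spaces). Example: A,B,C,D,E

Answer: A,D,E,B,a

Derivation:
After op 1 (swap(0, 1)): offset=0, physical=[B,A,C,D,E], logical=[B,A,C,D,E]
After op 2 (swap(1, 0)): offset=0, physical=[A,B,C,D,E], logical=[A,B,C,D,E]
After op 3 (rotate(-1)): offset=4, physical=[A,B,C,D,E], logical=[E,A,B,C,D]
After op 4 (swap(1, 0)): offset=4, physical=[E,B,C,D,A], logical=[A,E,B,C,D]
After op 5 (rotate(+2)): offset=1, physical=[E,B,C,D,A], logical=[B,C,D,A,E]
After op 6 (replace(1, 'a')): offset=1, physical=[E,B,a,D,A], logical=[B,a,D,A,E]
After op 7 (rotate(-3)): offset=3, physical=[E,B,a,D,A], logical=[D,A,E,B,a]
After op 8 (swap(0, 1)): offset=3, physical=[E,B,a,A,D], logical=[A,D,E,B,a]
After op 9 (rotate(-2)): offset=1, physical=[E,B,a,A,D], logical=[B,a,A,D,E]
After op 10 (rotate(-3)): offset=3, physical=[E,B,a,A,D], logical=[A,D,E,B,a]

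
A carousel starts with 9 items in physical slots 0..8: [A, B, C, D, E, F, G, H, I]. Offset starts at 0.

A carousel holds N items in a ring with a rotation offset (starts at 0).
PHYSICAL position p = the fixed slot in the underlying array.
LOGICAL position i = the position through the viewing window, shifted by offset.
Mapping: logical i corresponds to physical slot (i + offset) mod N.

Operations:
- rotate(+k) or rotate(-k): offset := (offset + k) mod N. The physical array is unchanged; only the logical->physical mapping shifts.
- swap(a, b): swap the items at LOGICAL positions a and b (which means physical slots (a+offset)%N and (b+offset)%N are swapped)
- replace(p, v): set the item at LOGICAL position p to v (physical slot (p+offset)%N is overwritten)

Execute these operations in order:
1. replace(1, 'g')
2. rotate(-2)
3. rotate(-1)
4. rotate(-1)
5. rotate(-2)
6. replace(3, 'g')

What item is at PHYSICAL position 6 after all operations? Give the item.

After op 1 (replace(1, 'g')): offset=0, physical=[A,g,C,D,E,F,G,H,I], logical=[A,g,C,D,E,F,G,H,I]
After op 2 (rotate(-2)): offset=7, physical=[A,g,C,D,E,F,G,H,I], logical=[H,I,A,g,C,D,E,F,G]
After op 3 (rotate(-1)): offset=6, physical=[A,g,C,D,E,F,G,H,I], logical=[G,H,I,A,g,C,D,E,F]
After op 4 (rotate(-1)): offset=5, physical=[A,g,C,D,E,F,G,H,I], logical=[F,G,H,I,A,g,C,D,E]
After op 5 (rotate(-2)): offset=3, physical=[A,g,C,D,E,F,G,H,I], logical=[D,E,F,G,H,I,A,g,C]
After op 6 (replace(3, 'g')): offset=3, physical=[A,g,C,D,E,F,g,H,I], logical=[D,E,F,g,H,I,A,g,C]

Answer: g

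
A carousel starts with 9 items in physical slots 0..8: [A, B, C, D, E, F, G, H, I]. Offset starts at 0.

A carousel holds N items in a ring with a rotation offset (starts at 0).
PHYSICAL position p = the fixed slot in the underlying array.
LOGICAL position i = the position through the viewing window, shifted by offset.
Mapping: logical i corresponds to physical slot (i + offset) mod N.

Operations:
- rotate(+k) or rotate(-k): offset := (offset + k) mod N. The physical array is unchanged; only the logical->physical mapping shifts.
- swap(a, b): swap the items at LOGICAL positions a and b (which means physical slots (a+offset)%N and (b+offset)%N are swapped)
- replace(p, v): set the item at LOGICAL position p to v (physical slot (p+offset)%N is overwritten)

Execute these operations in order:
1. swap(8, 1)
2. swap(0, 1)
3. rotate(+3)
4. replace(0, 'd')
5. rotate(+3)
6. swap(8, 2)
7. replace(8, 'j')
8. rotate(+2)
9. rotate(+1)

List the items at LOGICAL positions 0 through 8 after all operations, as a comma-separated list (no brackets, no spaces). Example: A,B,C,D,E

Answer: I,A,C,d,E,j,G,H,F

Derivation:
After op 1 (swap(8, 1)): offset=0, physical=[A,I,C,D,E,F,G,H,B], logical=[A,I,C,D,E,F,G,H,B]
After op 2 (swap(0, 1)): offset=0, physical=[I,A,C,D,E,F,G,H,B], logical=[I,A,C,D,E,F,G,H,B]
After op 3 (rotate(+3)): offset=3, physical=[I,A,C,D,E,F,G,H,B], logical=[D,E,F,G,H,B,I,A,C]
After op 4 (replace(0, 'd')): offset=3, physical=[I,A,C,d,E,F,G,H,B], logical=[d,E,F,G,H,B,I,A,C]
After op 5 (rotate(+3)): offset=6, physical=[I,A,C,d,E,F,G,H,B], logical=[G,H,B,I,A,C,d,E,F]
After op 6 (swap(8, 2)): offset=6, physical=[I,A,C,d,E,B,G,H,F], logical=[G,H,F,I,A,C,d,E,B]
After op 7 (replace(8, 'j')): offset=6, physical=[I,A,C,d,E,j,G,H,F], logical=[G,H,F,I,A,C,d,E,j]
After op 8 (rotate(+2)): offset=8, physical=[I,A,C,d,E,j,G,H,F], logical=[F,I,A,C,d,E,j,G,H]
After op 9 (rotate(+1)): offset=0, physical=[I,A,C,d,E,j,G,H,F], logical=[I,A,C,d,E,j,G,H,F]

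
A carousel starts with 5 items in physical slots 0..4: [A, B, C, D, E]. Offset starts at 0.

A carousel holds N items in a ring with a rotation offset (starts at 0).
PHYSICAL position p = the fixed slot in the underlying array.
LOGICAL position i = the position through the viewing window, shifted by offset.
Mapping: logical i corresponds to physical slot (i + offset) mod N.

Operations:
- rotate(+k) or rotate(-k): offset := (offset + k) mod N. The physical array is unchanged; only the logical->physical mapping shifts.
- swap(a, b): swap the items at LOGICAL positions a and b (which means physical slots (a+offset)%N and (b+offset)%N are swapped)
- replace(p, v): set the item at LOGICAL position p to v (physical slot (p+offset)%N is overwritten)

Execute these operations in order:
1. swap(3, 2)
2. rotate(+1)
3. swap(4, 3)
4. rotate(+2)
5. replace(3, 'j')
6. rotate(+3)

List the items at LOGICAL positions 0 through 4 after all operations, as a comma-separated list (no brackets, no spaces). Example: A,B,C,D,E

After op 1 (swap(3, 2)): offset=0, physical=[A,B,D,C,E], logical=[A,B,D,C,E]
After op 2 (rotate(+1)): offset=1, physical=[A,B,D,C,E], logical=[B,D,C,E,A]
After op 3 (swap(4, 3)): offset=1, physical=[E,B,D,C,A], logical=[B,D,C,A,E]
After op 4 (rotate(+2)): offset=3, physical=[E,B,D,C,A], logical=[C,A,E,B,D]
After op 5 (replace(3, 'j')): offset=3, physical=[E,j,D,C,A], logical=[C,A,E,j,D]
After op 6 (rotate(+3)): offset=1, physical=[E,j,D,C,A], logical=[j,D,C,A,E]

Answer: j,D,C,A,E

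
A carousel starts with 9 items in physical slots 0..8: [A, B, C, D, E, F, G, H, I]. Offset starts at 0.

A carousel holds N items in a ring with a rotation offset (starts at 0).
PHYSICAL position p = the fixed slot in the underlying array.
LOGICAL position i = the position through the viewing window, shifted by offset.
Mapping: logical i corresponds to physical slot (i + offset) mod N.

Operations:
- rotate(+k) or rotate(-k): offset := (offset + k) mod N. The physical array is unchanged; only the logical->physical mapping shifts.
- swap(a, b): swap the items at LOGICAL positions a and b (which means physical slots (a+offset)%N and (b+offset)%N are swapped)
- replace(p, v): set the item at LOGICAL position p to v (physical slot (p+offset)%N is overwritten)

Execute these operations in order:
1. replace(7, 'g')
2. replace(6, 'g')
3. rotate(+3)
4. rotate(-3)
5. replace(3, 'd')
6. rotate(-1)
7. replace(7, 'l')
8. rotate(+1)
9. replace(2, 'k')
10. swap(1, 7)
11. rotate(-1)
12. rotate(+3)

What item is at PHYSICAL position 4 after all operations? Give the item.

After op 1 (replace(7, 'g')): offset=0, physical=[A,B,C,D,E,F,G,g,I], logical=[A,B,C,D,E,F,G,g,I]
After op 2 (replace(6, 'g')): offset=0, physical=[A,B,C,D,E,F,g,g,I], logical=[A,B,C,D,E,F,g,g,I]
After op 3 (rotate(+3)): offset=3, physical=[A,B,C,D,E,F,g,g,I], logical=[D,E,F,g,g,I,A,B,C]
After op 4 (rotate(-3)): offset=0, physical=[A,B,C,D,E,F,g,g,I], logical=[A,B,C,D,E,F,g,g,I]
After op 5 (replace(3, 'd')): offset=0, physical=[A,B,C,d,E,F,g,g,I], logical=[A,B,C,d,E,F,g,g,I]
After op 6 (rotate(-1)): offset=8, physical=[A,B,C,d,E,F,g,g,I], logical=[I,A,B,C,d,E,F,g,g]
After op 7 (replace(7, 'l')): offset=8, physical=[A,B,C,d,E,F,l,g,I], logical=[I,A,B,C,d,E,F,l,g]
After op 8 (rotate(+1)): offset=0, physical=[A,B,C,d,E,F,l,g,I], logical=[A,B,C,d,E,F,l,g,I]
After op 9 (replace(2, 'k')): offset=0, physical=[A,B,k,d,E,F,l,g,I], logical=[A,B,k,d,E,F,l,g,I]
After op 10 (swap(1, 7)): offset=0, physical=[A,g,k,d,E,F,l,B,I], logical=[A,g,k,d,E,F,l,B,I]
After op 11 (rotate(-1)): offset=8, physical=[A,g,k,d,E,F,l,B,I], logical=[I,A,g,k,d,E,F,l,B]
After op 12 (rotate(+3)): offset=2, physical=[A,g,k,d,E,F,l,B,I], logical=[k,d,E,F,l,B,I,A,g]

Answer: E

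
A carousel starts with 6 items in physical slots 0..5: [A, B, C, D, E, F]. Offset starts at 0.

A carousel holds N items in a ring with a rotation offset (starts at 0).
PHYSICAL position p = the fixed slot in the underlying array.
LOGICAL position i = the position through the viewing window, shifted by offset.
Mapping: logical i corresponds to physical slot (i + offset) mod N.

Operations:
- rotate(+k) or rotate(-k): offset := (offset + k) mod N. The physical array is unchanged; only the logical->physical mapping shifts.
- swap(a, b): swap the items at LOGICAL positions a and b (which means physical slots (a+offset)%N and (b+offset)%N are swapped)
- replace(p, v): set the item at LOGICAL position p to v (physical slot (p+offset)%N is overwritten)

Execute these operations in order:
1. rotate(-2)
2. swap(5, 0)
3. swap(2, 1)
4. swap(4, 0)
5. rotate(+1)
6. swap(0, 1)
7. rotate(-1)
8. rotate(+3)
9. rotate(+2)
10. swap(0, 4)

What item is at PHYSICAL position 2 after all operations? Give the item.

Answer: D

Derivation:
After op 1 (rotate(-2)): offset=4, physical=[A,B,C,D,E,F], logical=[E,F,A,B,C,D]
After op 2 (swap(5, 0)): offset=4, physical=[A,B,C,E,D,F], logical=[D,F,A,B,C,E]
After op 3 (swap(2, 1)): offset=4, physical=[F,B,C,E,D,A], logical=[D,A,F,B,C,E]
After op 4 (swap(4, 0)): offset=4, physical=[F,B,D,E,C,A], logical=[C,A,F,B,D,E]
After op 5 (rotate(+1)): offset=5, physical=[F,B,D,E,C,A], logical=[A,F,B,D,E,C]
After op 6 (swap(0, 1)): offset=5, physical=[A,B,D,E,C,F], logical=[F,A,B,D,E,C]
After op 7 (rotate(-1)): offset=4, physical=[A,B,D,E,C,F], logical=[C,F,A,B,D,E]
After op 8 (rotate(+3)): offset=1, physical=[A,B,D,E,C,F], logical=[B,D,E,C,F,A]
After op 9 (rotate(+2)): offset=3, physical=[A,B,D,E,C,F], logical=[E,C,F,A,B,D]
After op 10 (swap(0, 4)): offset=3, physical=[A,E,D,B,C,F], logical=[B,C,F,A,E,D]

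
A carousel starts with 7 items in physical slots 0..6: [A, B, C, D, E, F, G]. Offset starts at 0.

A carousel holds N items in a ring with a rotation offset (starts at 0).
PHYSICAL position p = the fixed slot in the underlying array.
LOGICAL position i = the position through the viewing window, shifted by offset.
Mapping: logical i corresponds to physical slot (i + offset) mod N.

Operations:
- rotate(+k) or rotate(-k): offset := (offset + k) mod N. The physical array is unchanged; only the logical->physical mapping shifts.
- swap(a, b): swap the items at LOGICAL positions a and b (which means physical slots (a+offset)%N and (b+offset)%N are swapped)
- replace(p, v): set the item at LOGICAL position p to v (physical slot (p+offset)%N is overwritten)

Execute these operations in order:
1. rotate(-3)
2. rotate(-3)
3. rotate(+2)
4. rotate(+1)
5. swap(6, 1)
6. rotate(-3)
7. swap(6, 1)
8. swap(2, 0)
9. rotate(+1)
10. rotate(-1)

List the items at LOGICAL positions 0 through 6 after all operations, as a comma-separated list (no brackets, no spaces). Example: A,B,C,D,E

Answer: F,A,B,E,D,G,C

Derivation:
After op 1 (rotate(-3)): offset=4, physical=[A,B,C,D,E,F,G], logical=[E,F,G,A,B,C,D]
After op 2 (rotate(-3)): offset=1, physical=[A,B,C,D,E,F,G], logical=[B,C,D,E,F,G,A]
After op 3 (rotate(+2)): offset=3, physical=[A,B,C,D,E,F,G], logical=[D,E,F,G,A,B,C]
After op 4 (rotate(+1)): offset=4, physical=[A,B,C,D,E,F,G], logical=[E,F,G,A,B,C,D]
After op 5 (swap(6, 1)): offset=4, physical=[A,B,C,F,E,D,G], logical=[E,D,G,A,B,C,F]
After op 6 (rotate(-3)): offset=1, physical=[A,B,C,F,E,D,G], logical=[B,C,F,E,D,G,A]
After op 7 (swap(6, 1)): offset=1, physical=[C,B,A,F,E,D,G], logical=[B,A,F,E,D,G,C]
After op 8 (swap(2, 0)): offset=1, physical=[C,F,A,B,E,D,G], logical=[F,A,B,E,D,G,C]
After op 9 (rotate(+1)): offset=2, physical=[C,F,A,B,E,D,G], logical=[A,B,E,D,G,C,F]
After op 10 (rotate(-1)): offset=1, physical=[C,F,A,B,E,D,G], logical=[F,A,B,E,D,G,C]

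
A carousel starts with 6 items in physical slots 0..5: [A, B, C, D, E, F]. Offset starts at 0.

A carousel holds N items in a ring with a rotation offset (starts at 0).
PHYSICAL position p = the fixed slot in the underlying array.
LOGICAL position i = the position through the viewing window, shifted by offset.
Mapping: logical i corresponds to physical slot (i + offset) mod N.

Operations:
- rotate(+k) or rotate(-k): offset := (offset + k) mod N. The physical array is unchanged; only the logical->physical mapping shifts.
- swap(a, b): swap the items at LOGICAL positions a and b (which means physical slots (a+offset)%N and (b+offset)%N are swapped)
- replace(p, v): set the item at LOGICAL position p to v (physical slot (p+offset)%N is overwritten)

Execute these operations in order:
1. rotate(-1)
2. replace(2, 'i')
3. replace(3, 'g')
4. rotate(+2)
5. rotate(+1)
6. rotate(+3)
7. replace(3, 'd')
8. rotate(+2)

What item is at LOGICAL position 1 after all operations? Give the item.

After op 1 (rotate(-1)): offset=5, physical=[A,B,C,D,E,F], logical=[F,A,B,C,D,E]
After op 2 (replace(2, 'i')): offset=5, physical=[A,i,C,D,E,F], logical=[F,A,i,C,D,E]
After op 3 (replace(3, 'g')): offset=5, physical=[A,i,g,D,E,F], logical=[F,A,i,g,D,E]
After op 4 (rotate(+2)): offset=1, physical=[A,i,g,D,E,F], logical=[i,g,D,E,F,A]
After op 5 (rotate(+1)): offset=2, physical=[A,i,g,D,E,F], logical=[g,D,E,F,A,i]
After op 6 (rotate(+3)): offset=5, physical=[A,i,g,D,E,F], logical=[F,A,i,g,D,E]
After op 7 (replace(3, 'd')): offset=5, physical=[A,i,d,D,E,F], logical=[F,A,i,d,D,E]
After op 8 (rotate(+2)): offset=1, physical=[A,i,d,D,E,F], logical=[i,d,D,E,F,A]

Answer: d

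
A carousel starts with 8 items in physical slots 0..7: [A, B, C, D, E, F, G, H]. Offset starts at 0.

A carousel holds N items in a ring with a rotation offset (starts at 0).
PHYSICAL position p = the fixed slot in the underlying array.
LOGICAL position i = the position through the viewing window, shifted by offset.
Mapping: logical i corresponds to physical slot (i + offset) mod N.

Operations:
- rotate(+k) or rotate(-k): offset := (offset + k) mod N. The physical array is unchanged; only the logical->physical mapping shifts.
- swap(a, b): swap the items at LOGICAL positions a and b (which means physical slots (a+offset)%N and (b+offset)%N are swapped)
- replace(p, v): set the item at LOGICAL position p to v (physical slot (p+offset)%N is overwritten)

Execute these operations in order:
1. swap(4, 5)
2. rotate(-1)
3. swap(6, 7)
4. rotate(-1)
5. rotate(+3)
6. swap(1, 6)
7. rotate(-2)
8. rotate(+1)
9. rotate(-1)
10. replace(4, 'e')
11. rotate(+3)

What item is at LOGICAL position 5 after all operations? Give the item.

Answer: C

Derivation:
After op 1 (swap(4, 5)): offset=0, physical=[A,B,C,D,F,E,G,H], logical=[A,B,C,D,F,E,G,H]
After op 2 (rotate(-1)): offset=7, physical=[A,B,C,D,F,E,G,H], logical=[H,A,B,C,D,F,E,G]
After op 3 (swap(6, 7)): offset=7, physical=[A,B,C,D,F,G,E,H], logical=[H,A,B,C,D,F,G,E]
After op 4 (rotate(-1)): offset=6, physical=[A,B,C,D,F,G,E,H], logical=[E,H,A,B,C,D,F,G]
After op 5 (rotate(+3)): offset=1, physical=[A,B,C,D,F,G,E,H], logical=[B,C,D,F,G,E,H,A]
After op 6 (swap(1, 6)): offset=1, physical=[A,B,H,D,F,G,E,C], logical=[B,H,D,F,G,E,C,A]
After op 7 (rotate(-2)): offset=7, physical=[A,B,H,D,F,G,E,C], logical=[C,A,B,H,D,F,G,E]
After op 8 (rotate(+1)): offset=0, physical=[A,B,H,D,F,G,E,C], logical=[A,B,H,D,F,G,E,C]
After op 9 (rotate(-1)): offset=7, physical=[A,B,H,D,F,G,E,C], logical=[C,A,B,H,D,F,G,E]
After op 10 (replace(4, 'e')): offset=7, physical=[A,B,H,e,F,G,E,C], logical=[C,A,B,H,e,F,G,E]
After op 11 (rotate(+3)): offset=2, physical=[A,B,H,e,F,G,E,C], logical=[H,e,F,G,E,C,A,B]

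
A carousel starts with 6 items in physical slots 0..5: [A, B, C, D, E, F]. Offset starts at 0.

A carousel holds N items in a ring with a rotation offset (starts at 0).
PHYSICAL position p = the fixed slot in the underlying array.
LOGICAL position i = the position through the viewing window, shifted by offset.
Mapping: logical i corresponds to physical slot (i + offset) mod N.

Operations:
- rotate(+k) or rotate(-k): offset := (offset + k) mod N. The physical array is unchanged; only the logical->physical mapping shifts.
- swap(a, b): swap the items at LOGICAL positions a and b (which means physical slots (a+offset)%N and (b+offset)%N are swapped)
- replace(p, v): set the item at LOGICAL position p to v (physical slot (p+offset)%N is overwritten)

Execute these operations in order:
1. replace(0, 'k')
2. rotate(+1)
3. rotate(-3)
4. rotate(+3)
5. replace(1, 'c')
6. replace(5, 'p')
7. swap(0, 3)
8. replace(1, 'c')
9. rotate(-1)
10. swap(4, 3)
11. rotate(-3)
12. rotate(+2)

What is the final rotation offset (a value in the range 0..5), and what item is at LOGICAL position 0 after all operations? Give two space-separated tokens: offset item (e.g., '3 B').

Answer: 5 F

Derivation:
After op 1 (replace(0, 'k')): offset=0, physical=[k,B,C,D,E,F], logical=[k,B,C,D,E,F]
After op 2 (rotate(+1)): offset=1, physical=[k,B,C,D,E,F], logical=[B,C,D,E,F,k]
After op 3 (rotate(-3)): offset=4, physical=[k,B,C,D,E,F], logical=[E,F,k,B,C,D]
After op 4 (rotate(+3)): offset=1, physical=[k,B,C,D,E,F], logical=[B,C,D,E,F,k]
After op 5 (replace(1, 'c')): offset=1, physical=[k,B,c,D,E,F], logical=[B,c,D,E,F,k]
After op 6 (replace(5, 'p')): offset=1, physical=[p,B,c,D,E,F], logical=[B,c,D,E,F,p]
After op 7 (swap(0, 3)): offset=1, physical=[p,E,c,D,B,F], logical=[E,c,D,B,F,p]
After op 8 (replace(1, 'c')): offset=1, physical=[p,E,c,D,B,F], logical=[E,c,D,B,F,p]
After op 9 (rotate(-1)): offset=0, physical=[p,E,c,D,B,F], logical=[p,E,c,D,B,F]
After op 10 (swap(4, 3)): offset=0, physical=[p,E,c,B,D,F], logical=[p,E,c,B,D,F]
After op 11 (rotate(-3)): offset=3, physical=[p,E,c,B,D,F], logical=[B,D,F,p,E,c]
After op 12 (rotate(+2)): offset=5, physical=[p,E,c,B,D,F], logical=[F,p,E,c,B,D]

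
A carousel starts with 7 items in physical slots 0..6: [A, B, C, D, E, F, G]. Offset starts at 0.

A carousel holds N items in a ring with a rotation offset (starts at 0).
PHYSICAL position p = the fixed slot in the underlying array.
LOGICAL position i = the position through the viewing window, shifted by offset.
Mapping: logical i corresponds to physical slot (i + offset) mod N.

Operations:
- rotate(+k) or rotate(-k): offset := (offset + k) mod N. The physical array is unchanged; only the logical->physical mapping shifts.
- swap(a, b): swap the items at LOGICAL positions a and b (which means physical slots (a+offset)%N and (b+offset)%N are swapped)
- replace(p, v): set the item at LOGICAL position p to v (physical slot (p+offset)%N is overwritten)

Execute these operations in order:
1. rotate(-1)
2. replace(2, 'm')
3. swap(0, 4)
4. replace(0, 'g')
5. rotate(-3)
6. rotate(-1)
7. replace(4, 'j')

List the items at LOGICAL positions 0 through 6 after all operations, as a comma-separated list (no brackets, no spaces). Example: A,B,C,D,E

After op 1 (rotate(-1)): offset=6, physical=[A,B,C,D,E,F,G], logical=[G,A,B,C,D,E,F]
After op 2 (replace(2, 'm')): offset=6, physical=[A,m,C,D,E,F,G], logical=[G,A,m,C,D,E,F]
After op 3 (swap(0, 4)): offset=6, physical=[A,m,C,G,E,F,D], logical=[D,A,m,C,G,E,F]
After op 4 (replace(0, 'g')): offset=6, physical=[A,m,C,G,E,F,g], logical=[g,A,m,C,G,E,F]
After op 5 (rotate(-3)): offset=3, physical=[A,m,C,G,E,F,g], logical=[G,E,F,g,A,m,C]
After op 6 (rotate(-1)): offset=2, physical=[A,m,C,G,E,F,g], logical=[C,G,E,F,g,A,m]
After op 7 (replace(4, 'j')): offset=2, physical=[A,m,C,G,E,F,j], logical=[C,G,E,F,j,A,m]

Answer: C,G,E,F,j,A,m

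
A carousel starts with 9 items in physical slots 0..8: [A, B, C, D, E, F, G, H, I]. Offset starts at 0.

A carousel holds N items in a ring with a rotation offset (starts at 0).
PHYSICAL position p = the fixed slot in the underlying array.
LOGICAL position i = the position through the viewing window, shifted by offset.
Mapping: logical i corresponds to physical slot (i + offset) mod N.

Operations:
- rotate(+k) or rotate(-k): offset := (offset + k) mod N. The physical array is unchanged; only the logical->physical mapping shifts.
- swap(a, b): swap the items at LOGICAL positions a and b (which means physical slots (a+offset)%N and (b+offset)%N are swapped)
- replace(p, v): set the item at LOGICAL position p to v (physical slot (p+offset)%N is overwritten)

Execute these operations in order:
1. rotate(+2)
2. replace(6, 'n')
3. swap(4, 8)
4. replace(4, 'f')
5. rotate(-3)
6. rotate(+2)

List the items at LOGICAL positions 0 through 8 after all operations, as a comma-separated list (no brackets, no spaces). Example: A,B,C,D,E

After op 1 (rotate(+2)): offset=2, physical=[A,B,C,D,E,F,G,H,I], logical=[C,D,E,F,G,H,I,A,B]
After op 2 (replace(6, 'n')): offset=2, physical=[A,B,C,D,E,F,G,H,n], logical=[C,D,E,F,G,H,n,A,B]
After op 3 (swap(4, 8)): offset=2, physical=[A,G,C,D,E,F,B,H,n], logical=[C,D,E,F,B,H,n,A,G]
After op 4 (replace(4, 'f')): offset=2, physical=[A,G,C,D,E,F,f,H,n], logical=[C,D,E,F,f,H,n,A,G]
After op 5 (rotate(-3)): offset=8, physical=[A,G,C,D,E,F,f,H,n], logical=[n,A,G,C,D,E,F,f,H]
After op 6 (rotate(+2)): offset=1, physical=[A,G,C,D,E,F,f,H,n], logical=[G,C,D,E,F,f,H,n,A]

Answer: G,C,D,E,F,f,H,n,A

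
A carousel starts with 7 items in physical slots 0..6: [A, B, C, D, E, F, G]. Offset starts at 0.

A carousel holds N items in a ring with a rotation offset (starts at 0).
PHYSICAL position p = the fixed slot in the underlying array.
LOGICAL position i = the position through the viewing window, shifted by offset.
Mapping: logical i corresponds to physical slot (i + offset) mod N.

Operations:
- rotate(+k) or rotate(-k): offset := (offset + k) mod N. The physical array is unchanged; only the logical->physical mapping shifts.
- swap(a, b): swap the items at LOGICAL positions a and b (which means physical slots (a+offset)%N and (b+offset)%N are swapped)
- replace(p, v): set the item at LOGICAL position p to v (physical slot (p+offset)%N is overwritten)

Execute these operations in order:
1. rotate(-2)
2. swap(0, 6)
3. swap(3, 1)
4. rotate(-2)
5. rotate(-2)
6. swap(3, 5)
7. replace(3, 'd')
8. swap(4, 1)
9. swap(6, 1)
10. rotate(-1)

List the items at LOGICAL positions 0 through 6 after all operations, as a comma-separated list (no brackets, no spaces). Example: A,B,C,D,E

After op 1 (rotate(-2)): offset=5, physical=[A,B,C,D,E,F,G], logical=[F,G,A,B,C,D,E]
After op 2 (swap(0, 6)): offset=5, physical=[A,B,C,D,F,E,G], logical=[E,G,A,B,C,D,F]
After op 3 (swap(3, 1)): offset=5, physical=[A,G,C,D,F,E,B], logical=[E,B,A,G,C,D,F]
After op 4 (rotate(-2)): offset=3, physical=[A,G,C,D,F,E,B], logical=[D,F,E,B,A,G,C]
After op 5 (rotate(-2)): offset=1, physical=[A,G,C,D,F,E,B], logical=[G,C,D,F,E,B,A]
After op 6 (swap(3, 5)): offset=1, physical=[A,G,C,D,B,E,F], logical=[G,C,D,B,E,F,A]
After op 7 (replace(3, 'd')): offset=1, physical=[A,G,C,D,d,E,F], logical=[G,C,D,d,E,F,A]
After op 8 (swap(4, 1)): offset=1, physical=[A,G,E,D,d,C,F], logical=[G,E,D,d,C,F,A]
After op 9 (swap(6, 1)): offset=1, physical=[E,G,A,D,d,C,F], logical=[G,A,D,d,C,F,E]
After op 10 (rotate(-1)): offset=0, physical=[E,G,A,D,d,C,F], logical=[E,G,A,D,d,C,F]

Answer: E,G,A,D,d,C,F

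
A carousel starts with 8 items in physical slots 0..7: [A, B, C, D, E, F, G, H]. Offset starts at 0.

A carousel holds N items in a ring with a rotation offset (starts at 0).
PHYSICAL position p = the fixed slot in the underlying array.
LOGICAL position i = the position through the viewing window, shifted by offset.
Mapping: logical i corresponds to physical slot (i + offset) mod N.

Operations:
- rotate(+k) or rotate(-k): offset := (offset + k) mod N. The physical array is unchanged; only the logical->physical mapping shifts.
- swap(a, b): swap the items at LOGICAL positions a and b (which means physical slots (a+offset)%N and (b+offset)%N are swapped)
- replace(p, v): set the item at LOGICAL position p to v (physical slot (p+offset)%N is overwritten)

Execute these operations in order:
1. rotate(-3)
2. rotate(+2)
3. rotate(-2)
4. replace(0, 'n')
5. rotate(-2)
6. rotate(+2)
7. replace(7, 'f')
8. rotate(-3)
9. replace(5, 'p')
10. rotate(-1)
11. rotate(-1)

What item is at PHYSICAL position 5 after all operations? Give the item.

After op 1 (rotate(-3)): offset=5, physical=[A,B,C,D,E,F,G,H], logical=[F,G,H,A,B,C,D,E]
After op 2 (rotate(+2)): offset=7, physical=[A,B,C,D,E,F,G,H], logical=[H,A,B,C,D,E,F,G]
After op 3 (rotate(-2)): offset=5, physical=[A,B,C,D,E,F,G,H], logical=[F,G,H,A,B,C,D,E]
After op 4 (replace(0, 'n')): offset=5, physical=[A,B,C,D,E,n,G,H], logical=[n,G,H,A,B,C,D,E]
After op 5 (rotate(-2)): offset=3, physical=[A,B,C,D,E,n,G,H], logical=[D,E,n,G,H,A,B,C]
After op 6 (rotate(+2)): offset=5, physical=[A,B,C,D,E,n,G,H], logical=[n,G,H,A,B,C,D,E]
After op 7 (replace(7, 'f')): offset=5, physical=[A,B,C,D,f,n,G,H], logical=[n,G,H,A,B,C,D,f]
After op 8 (rotate(-3)): offset=2, physical=[A,B,C,D,f,n,G,H], logical=[C,D,f,n,G,H,A,B]
After op 9 (replace(5, 'p')): offset=2, physical=[A,B,C,D,f,n,G,p], logical=[C,D,f,n,G,p,A,B]
After op 10 (rotate(-1)): offset=1, physical=[A,B,C,D,f,n,G,p], logical=[B,C,D,f,n,G,p,A]
After op 11 (rotate(-1)): offset=0, physical=[A,B,C,D,f,n,G,p], logical=[A,B,C,D,f,n,G,p]

Answer: n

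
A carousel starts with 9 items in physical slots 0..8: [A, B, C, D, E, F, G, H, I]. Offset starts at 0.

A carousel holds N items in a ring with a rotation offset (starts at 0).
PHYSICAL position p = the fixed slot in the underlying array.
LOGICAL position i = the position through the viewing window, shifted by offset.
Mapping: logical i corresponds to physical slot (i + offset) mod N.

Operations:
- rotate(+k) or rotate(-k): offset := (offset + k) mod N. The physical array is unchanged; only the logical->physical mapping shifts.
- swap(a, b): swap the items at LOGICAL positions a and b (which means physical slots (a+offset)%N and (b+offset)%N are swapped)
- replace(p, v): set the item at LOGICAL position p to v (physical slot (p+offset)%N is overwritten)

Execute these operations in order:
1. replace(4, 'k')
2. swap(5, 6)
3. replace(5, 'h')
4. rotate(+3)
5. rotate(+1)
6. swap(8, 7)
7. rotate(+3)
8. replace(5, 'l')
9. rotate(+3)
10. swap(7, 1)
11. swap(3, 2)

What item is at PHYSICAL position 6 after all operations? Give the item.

After op 1 (replace(4, 'k')): offset=0, physical=[A,B,C,D,k,F,G,H,I], logical=[A,B,C,D,k,F,G,H,I]
After op 2 (swap(5, 6)): offset=0, physical=[A,B,C,D,k,G,F,H,I], logical=[A,B,C,D,k,G,F,H,I]
After op 3 (replace(5, 'h')): offset=0, physical=[A,B,C,D,k,h,F,H,I], logical=[A,B,C,D,k,h,F,H,I]
After op 4 (rotate(+3)): offset=3, physical=[A,B,C,D,k,h,F,H,I], logical=[D,k,h,F,H,I,A,B,C]
After op 5 (rotate(+1)): offset=4, physical=[A,B,C,D,k,h,F,H,I], logical=[k,h,F,H,I,A,B,C,D]
After op 6 (swap(8, 7)): offset=4, physical=[A,B,D,C,k,h,F,H,I], logical=[k,h,F,H,I,A,B,D,C]
After op 7 (rotate(+3)): offset=7, physical=[A,B,D,C,k,h,F,H,I], logical=[H,I,A,B,D,C,k,h,F]
After op 8 (replace(5, 'l')): offset=7, physical=[A,B,D,l,k,h,F,H,I], logical=[H,I,A,B,D,l,k,h,F]
After op 9 (rotate(+3)): offset=1, physical=[A,B,D,l,k,h,F,H,I], logical=[B,D,l,k,h,F,H,I,A]
After op 10 (swap(7, 1)): offset=1, physical=[A,B,I,l,k,h,F,H,D], logical=[B,I,l,k,h,F,H,D,A]
After op 11 (swap(3, 2)): offset=1, physical=[A,B,I,k,l,h,F,H,D], logical=[B,I,k,l,h,F,H,D,A]

Answer: F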